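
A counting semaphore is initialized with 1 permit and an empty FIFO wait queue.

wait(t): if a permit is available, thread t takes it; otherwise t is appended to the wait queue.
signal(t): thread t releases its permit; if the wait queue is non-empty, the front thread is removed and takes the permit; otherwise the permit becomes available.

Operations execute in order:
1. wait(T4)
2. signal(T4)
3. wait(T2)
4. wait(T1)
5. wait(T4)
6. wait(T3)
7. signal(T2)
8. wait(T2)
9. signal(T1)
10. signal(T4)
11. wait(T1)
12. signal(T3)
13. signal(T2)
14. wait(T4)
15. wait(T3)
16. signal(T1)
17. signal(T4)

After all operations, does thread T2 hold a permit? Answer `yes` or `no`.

Step 1: wait(T4) -> count=0 queue=[] holders={T4}
Step 2: signal(T4) -> count=1 queue=[] holders={none}
Step 3: wait(T2) -> count=0 queue=[] holders={T2}
Step 4: wait(T1) -> count=0 queue=[T1] holders={T2}
Step 5: wait(T4) -> count=0 queue=[T1,T4] holders={T2}
Step 6: wait(T3) -> count=0 queue=[T1,T4,T3] holders={T2}
Step 7: signal(T2) -> count=0 queue=[T4,T3] holders={T1}
Step 8: wait(T2) -> count=0 queue=[T4,T3,T2] holders={T1}
Step 9: signal(T1) -> count=0 queue=[T3,T2] holders={T4}
Step 10: signal(T4) -> count=0 queue=[T2] holders={T3}
Step 11: wait(T1) -> count=0 queue=[T2,T1] holders={T3}
Step 12: signal(T3) -> count=0 queue=[T1] holders={T2}
Step 13: signal(T2) -> count=0 queue=[] holders={T1}
Step 14: wait(T4) -> count=0 queue=[T4] holders={T1}
Step 15: wait(T3) -> count=0 queue=[T4,T3] holders={T1}
Step 16: signal(T1) -> count=0 queue=[T3] holders={T4}
Step 17: signal(T4) -> count=0 queue=[] holders={T3}
Final holders: {T3} -> T2 not in holders

Answer: no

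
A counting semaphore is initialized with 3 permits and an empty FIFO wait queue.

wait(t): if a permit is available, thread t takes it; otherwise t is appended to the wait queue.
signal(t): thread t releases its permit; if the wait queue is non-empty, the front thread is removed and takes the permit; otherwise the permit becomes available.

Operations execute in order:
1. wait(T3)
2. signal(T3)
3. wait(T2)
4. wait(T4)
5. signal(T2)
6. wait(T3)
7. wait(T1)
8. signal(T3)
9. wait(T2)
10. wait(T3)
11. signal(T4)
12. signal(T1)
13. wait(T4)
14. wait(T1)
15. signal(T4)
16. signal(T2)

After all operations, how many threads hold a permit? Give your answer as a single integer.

Step 1: wait(T3) -> count=2 queue=[] holders={T3}
Step 2: signal(T3) -> count=3 queue=[] holders={none}
Step 3: wait(T2) -> count=2 queue=[] holders={T2}
Step 4: wait(T4) -> count=1 queue=[] holders={T2,T4}
Step 5: signal(T2) -> count=2 queue=[] holders={T4}
Step 6: wait(T3) -> count=1 queue=[] holders={T3,T4}
Step 7: wait(T1) -> count=0 queue=[] holders={T1,T3,T4}
Step 8: signal(T3) -> count=1 queue=[] holders={T1,T4}
Step 9: wait(T2) -> count=0 queue=[] holders={T1,T2,T4}
Step 10: wait(T3) -> count=0 queue=[T3] holders={T1,T2,T4}
Step 11: signal(T4) -> count=0 queue=[] holders={T1,T2,T3}
Step 12: signal(T1) -> count=1 queue=[] holders={T2,T3}
Step 13: wait(T4) -> count=0 queue=[] holders={T2,T3,T4}
Step 14: wait(T1) -> count=0 queue=[T1] holders={T2,T3,T4}
Step 15: signal(T4) -> count=0 queue=[] holders={T1,T2,T3}
Step 16: signal(T2) -> count=1 queue=[] holders={T1,T3}
Final holders: {T1,T3} -> 2 thread(s)

Answer: 2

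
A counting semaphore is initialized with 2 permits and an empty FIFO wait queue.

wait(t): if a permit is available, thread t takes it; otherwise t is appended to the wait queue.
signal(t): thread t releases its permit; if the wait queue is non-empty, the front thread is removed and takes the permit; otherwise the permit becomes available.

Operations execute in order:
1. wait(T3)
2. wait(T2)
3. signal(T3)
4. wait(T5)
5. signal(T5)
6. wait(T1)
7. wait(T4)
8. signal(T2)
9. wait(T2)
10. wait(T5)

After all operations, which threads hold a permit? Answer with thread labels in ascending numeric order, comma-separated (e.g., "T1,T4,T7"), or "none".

Answer: T1,T4

Derivation:
Step 1: wait(T3) -> count=1 queue=[] holders={T3}
Step 2: wait(T2) -> count=0 queue=[] holders={T2,T3}
Step 3: signal(T3) -> count=1 queue=[] holders={T2}
Step 4: wait(T5) -> count=0 queue=[] holders={T2,T5}
Step 5: signal(T5) -> count=1 queue=[] holders={T2}
Step 6: wait(T1) -> count=0 queue=[] holders={T1,T2}
Step 7: wait(T4) -> count=0 queue=[T4] holders={T1,T2}
Step 8: signal(T2) -> count=0 queue=[] holders={T1,T4}
Step 9: wait(T2) -> count=0 queue=[T2] holders={T1,T4}
Step 10: wait(T5) -> count=0 queue=[T2,T5] holders={T1,T4}
Final holders: T1,T4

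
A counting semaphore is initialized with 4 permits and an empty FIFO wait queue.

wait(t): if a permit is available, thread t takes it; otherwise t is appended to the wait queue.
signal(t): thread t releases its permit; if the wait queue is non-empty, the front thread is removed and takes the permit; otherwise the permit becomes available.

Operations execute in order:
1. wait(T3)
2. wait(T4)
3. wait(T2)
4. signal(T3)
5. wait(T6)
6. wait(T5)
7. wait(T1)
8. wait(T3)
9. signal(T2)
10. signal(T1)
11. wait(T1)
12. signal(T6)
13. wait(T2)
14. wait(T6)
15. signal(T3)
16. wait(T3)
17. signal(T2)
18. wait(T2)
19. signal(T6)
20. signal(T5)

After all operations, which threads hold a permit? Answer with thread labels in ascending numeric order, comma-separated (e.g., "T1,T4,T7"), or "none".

Answer: T1,T2,T3,T4

Derivation:
Step 1: wait(T3) -> count=3 queue=[] holders={T3}
Step 2: wait(T4) -> count=2 queue=[] holders={T3,T4}
Step 3: wait(T2) -> count=1 queue=[] holders={T2,T3,T4}
Step 4: signal(T3) -> count=2 queue=[] holders={T2,T4}
Step 5: wait(T6) -> count=1 queue=[] holders={T2,T4,T6}
Step 6: wait(T5) -> count=0 queue=[] holders={T2,T4,T5,T6}
Step 7: wait(T1) -> count=0 queue=[T1] holders={T2,T4,T5,T6}
Step 8: wait(T3) -> count=0 queue=[T1,T3] holders={T2,T4,T5,T6}
Step 9: signal(T2) -> count=0 queue=[T3] holders={T1,T4,T5,T6}
Step 10: signal(T1) -> count=0 queue=[] holders={T3,T4,T5,T6}
Step 11: wait(T1) -> count=0 queue=[T1] holders={T3,T4,T5,T6}
Step 12: signal(T6) -> count=0 queue=[] holders={T1,T3,T4,T5}
Step 13: wait(T2) -> count=0 queue=[T2] holders={T1,T3,T4,T5}
Step 14: wait(T6) -> count=0 queue=[T2,T6] holders={T1,T3,T4,T5}
Step 15: signal(T3) -> count=0 queue=[T6] holders={T1,T2,T4,T5}
Step 16: wait(T3) -> count=0 queue=[T6,T3] holders={T1,T2,T4,T5}
Step 17: signal(T2) -> count=0 queue=[T3] holders={T1,T4,T5,T6}
Step 18: wait(T2) -> count=0 queue=[T3,T2] holders={T1,T4,T5,T6}
Step 19: signal(T6) -> count=0 queue=[T2] holders={T1,T3,T4,T5}
Step 20: signal(T5) -> count=0 queue=[] holders={T1,T2,T3,T4}
Final holders: T1,T2,T3,T4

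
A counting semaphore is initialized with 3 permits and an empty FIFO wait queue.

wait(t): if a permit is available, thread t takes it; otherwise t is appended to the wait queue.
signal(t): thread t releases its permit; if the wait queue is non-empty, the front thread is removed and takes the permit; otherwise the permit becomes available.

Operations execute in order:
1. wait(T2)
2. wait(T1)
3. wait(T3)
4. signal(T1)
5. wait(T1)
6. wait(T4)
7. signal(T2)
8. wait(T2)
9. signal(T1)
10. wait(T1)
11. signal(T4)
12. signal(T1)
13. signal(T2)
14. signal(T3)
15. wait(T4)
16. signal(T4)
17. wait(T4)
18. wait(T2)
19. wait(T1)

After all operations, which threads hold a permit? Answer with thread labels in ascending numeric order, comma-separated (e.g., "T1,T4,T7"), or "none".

Answer: T1,T2,T4

Derivation:
Step 1: wait(T2) -> count=2 queue=[] holders={T2}
Step 2: wait(T1) -> count=1 queue=[] holders={T1,T2}
Step 3: wait(T3) -> count=0 queue=[] holders={T1,T2,T3}
Step 4: signal(T1) -> count=1 queue=[] holders={T2,T3}
Step 5: wait(T1) -> count=0 queue=[] holders={T1,T2,T3}
Step 6: wait(T4) -> count=0 queue=[T4] holders={T1,T2,T3}
Step 7: signal(T2) -> count=0 queue=[] holders={T1,T3,T4}
Step 8: wait(T2) -> count=0 queue=[T2] holders={T1,T3,T4}
Step 9: signal(T1) -> count=0 queue=[] holders={T2,T3,T4}
Step 10: wait(T1) -> count=0 queue=[T1] holders={T2,T3,T4}
Step 11: signal(T4) -> count=0 queue=[] holders={T1,T2,T3}
Step 12: signal(T1) -> count=1 queue=[] holders={T2,T3}
Step 13: signal(T2) -> count=2 queue=[] holders={T3}
Step 14: signal(T3) -> count=3 queue=[] holders={none}
Step 15: wait(T4) -> count=2 queue=[] holders={T4}
Step 16: signal(T4) -> count=3 queue=[] holders={none}
Step 17: wait(T4) -> count=2 queue=[] holders={T4}
Step 18: wait(T2) -> count=1 queue=[] holders={T2,T4}
Step 19: wait(T1) -> count=0 queue=[] holders={T1,T2,T4}
Final holders: T1,T2,T4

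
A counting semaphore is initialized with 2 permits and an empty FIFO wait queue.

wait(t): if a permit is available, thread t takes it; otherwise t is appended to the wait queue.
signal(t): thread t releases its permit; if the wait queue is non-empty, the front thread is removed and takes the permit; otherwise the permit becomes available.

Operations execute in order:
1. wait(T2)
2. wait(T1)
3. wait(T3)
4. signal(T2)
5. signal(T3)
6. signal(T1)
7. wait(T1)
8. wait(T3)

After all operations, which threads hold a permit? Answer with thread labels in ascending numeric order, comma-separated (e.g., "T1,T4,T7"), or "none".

Answer: T1,T3

Derivation:
Step 1: wait(T2) -> count=1 queue=[] holders={T2}
Step 2: wait(T1) -> count=0 queue=[] holders={T1,T2}
Step 3: wait(T3) -> count=0 queue=[T3] holders={T1,T2}
Step 4: signal(T2) -> count=0 queue=[] holders={T1,T3}
Step 5: signal(T3) -> count=1 queue=[] holders={T1}
Step 6: signal(T1) -> count=2 queue=[] holders={none}
Step 7: wait(T1) -> count=1 queue=[] holders={T1}
Step 8: wait(T3) -> count=0 queue=[] holders={T1,T3}
Final holders: T1,T3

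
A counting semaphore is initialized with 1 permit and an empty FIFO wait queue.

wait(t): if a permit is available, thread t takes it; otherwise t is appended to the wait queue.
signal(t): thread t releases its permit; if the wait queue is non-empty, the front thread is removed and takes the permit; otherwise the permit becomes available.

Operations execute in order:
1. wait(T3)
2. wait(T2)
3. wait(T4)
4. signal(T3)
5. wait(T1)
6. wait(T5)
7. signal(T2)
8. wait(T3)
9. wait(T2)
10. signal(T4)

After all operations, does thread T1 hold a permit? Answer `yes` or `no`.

Answer: yes

Derivation:
Step 1: wait(T3) -> count=0 queue=[] holders={T3}
Step 2: wait(T2) -> count=0 queue=[T2] holders={T3}
Step 3: wait(T4) -> count=0 queue=[T2,T4] holders={T3}
Step 4: signal(T3) -> count=0 queue=[T4] holders={T2}
Step 5: wait(T1) -> count=0 queue=[T4,T1] holders={T2}
Step 6: wait(T5) -> count=0 queue=[T4,T1,T5] holders={T2}
Step 7: signal(T2) -> count=0 queue=[T1,T5] holders={T4}
Step 8: wait(T3) -> count=0 queue=[T1,T5,T3] holders={T4}
Step 9: wait(T2) -> count=0 queue=[T1,T5,T3,T2] holders={T4}
Step 10: signal(T4) -> count=0 queue=[T5,T3,T2] holders={T1}
Final holders: {T1} -> T1 in holders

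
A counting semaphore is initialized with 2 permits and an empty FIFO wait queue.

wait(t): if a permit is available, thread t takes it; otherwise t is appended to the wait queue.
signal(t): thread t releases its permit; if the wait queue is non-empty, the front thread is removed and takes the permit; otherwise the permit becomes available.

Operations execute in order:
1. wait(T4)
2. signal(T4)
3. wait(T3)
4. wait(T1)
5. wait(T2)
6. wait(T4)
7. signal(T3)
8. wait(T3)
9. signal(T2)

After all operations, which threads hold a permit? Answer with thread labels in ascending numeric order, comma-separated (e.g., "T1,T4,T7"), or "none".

Step 1: wait(T4) -> count=1 queue=[] holders={T4}
Step 2: signal(T4) -> count=2 queue=[] holders={none}
Step 3: wait(T3) -> count=1 queue=[] holders={T3}
Step 4: wait(T1) -> count=0 queue=[] holders={T1,T3}
Step 5: wait(T2) -> count=0 queue=[T2] holders={T1,T3}
Step 6: wait(T4) -> count=0 queue=[T2,T4] holders={T1,T3}
Step 7: signal(T3) -> count=0 queue=[T4] holders={T1,T2}
Step 8: wait(T3) -> count=0 queue=[T4,T3] holders={T1,T2}
Step 9: signal(T2) -> count=0 queue=[T3] holders={T1,T4}
Final holders: T1,T4

Answer: T1,T4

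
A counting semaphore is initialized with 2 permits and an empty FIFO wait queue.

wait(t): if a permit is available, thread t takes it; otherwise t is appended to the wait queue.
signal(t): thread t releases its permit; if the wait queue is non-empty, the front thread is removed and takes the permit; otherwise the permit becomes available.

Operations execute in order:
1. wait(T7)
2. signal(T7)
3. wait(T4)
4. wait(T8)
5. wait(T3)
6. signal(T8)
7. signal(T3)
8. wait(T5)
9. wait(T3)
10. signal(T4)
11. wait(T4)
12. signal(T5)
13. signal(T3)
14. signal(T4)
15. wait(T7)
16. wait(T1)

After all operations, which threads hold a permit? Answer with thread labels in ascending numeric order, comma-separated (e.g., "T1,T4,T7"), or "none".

Step 1: wait(T7) -> count=1 queue=[] holders={T7}
Step 2: signal(T7) -> count=2 queue=[] holders={none}
Step 3: wait(T4) -> count=1 queue=[] holders={T4}
Step 4: wait(T8) -> count=0 queue=[] holders={T4,T8}
Step 5: wait(T3) -> count=0 queue=[T3] holders={T4,T8}
Step 6: signal(T8) -> count=0 queue=[] holders={T3,T4}
Step 7: signal(T3) -> count=1 queue=[] holders={T4}
Step 8: wait(T5) -> count=0 queue=[] holders={T4,T5}
Step 9: wait(T3) -> count=0 queue=[T3] holders={T4,T5}
Step 10: signal(T4) -> count=0 queue=[] holders={T3,T5}
Step 11: wait(T4) -> count=0 queue=[T4] holders={T3,T5}
Step 12: signal(T5) -> count=0 queue=[] holders={T3,T4}
Step 13: signal(T3) -> count=1 queue=[] holders={T4}
Step 14: signal(T4) -> count=2 queue=[] holders={none}
Step 15: wait(T7) -> count=1 queue=[] holders={T7}
Step 16: wait(T1) -> count=0 queue=[] holders={T1,T7}
Final holders: T1,T7

Answer: T1,T7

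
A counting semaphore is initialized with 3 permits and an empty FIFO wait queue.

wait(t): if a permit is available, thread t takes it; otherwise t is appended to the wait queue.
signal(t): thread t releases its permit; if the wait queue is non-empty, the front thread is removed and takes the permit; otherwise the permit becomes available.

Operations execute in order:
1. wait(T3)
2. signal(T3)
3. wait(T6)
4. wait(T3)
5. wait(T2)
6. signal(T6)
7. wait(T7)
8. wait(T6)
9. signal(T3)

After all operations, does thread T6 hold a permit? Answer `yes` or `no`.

Step 1: wait(T3) -> count=2 queue=[] holders={T3}
Step 2: signal(T3) -> count=3 queue=[] holders={none}
Step 3: wait(T6) -> count=2 queue=[] holders={T6}
Step 4: wait(T3) -> count=1 queue=[] holders={T3,T6}
Step 5: wait(T2) -> count=0 queue=[] holders={T2,T3,T6}
Step 6: signal(T6) -> count=1 queue=[] holders={T2,T3}
Step 7: wait(T7) -> count=0 queue=[] holders={T2,T3,T7}
Step 8: wait(T6) -> count=0 queue=[T6] holders={T2,T3,T7}
Step 9: signal(T3) -> count=0 queue=[] holders={T2,T6,T7}
Final holders: {T2,T6,T7} -> T6 in holders

Answer: yes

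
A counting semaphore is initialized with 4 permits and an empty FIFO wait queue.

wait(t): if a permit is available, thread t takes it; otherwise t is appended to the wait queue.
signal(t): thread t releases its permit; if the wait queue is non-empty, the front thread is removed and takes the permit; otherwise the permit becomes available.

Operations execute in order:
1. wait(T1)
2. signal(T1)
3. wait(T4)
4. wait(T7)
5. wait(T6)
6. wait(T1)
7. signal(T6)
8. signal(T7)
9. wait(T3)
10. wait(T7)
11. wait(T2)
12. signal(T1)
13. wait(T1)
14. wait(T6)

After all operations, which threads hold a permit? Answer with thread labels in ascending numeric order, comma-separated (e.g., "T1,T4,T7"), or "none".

Answer: T2,T3,T4,T7

Derivation:
Step 1: wait(T1) -> count=3 queue=[] holders={T1}
Step 2: signal(T1) -> count=4 queue=[] holders={none}
Step 3: wait(T4) -> count=3 queue=[] holders={T4}
Step 4: wait(T7) -> count=2 queue=[] holders={T4,T7}
Step 5: wait(T6) -> count=1 queue=[] holders={T4,T6,T7}
Step 6: wait(T1) -> count=0 queue=[] holders={T1,T4,T6,T7}
Step 7: signal(T6) -> count=1 queue=[] holders={T1,T4,T7}
Step 8: signal(T7) -> count=2 queue=[] holders={T1,T4}
Step 9: wait(T3) -> count=1 queue=[] holders={T1,T3,T4}
Step 10: wait(T7) -> count=0 queue=[] holders={T1,T3,T4,T7}
Step 11: wait(T2) -> count=0 queue=[T2] holders={T1,T3,T4,T7}
Step 12: signal(T1) -> count=0 queue=[] holders={T2,T3,T4,T7}
Step 13: wait(T1) -> count=0 queue=[T1] holders={T2,T3,T4,T7}
Step 14: wait(T6) -> count=0 queue=[T1,T6] holders={T2,T3,T4,T7}
Final holders: T2,T3,T4,T7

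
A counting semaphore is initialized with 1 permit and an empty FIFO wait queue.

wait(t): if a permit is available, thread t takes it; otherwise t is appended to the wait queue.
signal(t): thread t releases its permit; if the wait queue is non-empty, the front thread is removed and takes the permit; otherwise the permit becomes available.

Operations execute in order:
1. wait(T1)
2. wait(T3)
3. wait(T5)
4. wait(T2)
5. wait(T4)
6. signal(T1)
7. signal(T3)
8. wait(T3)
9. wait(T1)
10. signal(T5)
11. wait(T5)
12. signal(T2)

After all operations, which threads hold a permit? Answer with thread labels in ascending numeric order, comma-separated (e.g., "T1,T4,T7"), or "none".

Answer: T4

Derivation:
Step 1: wait(T1) -> count=0 queue=[] holders={T1}
Step 2: wait(T3) -> count=0 queue=[T3] holders={T1}
Step 3: wait(T5) -> count=0 queue=[T3,T5] holders={T1}
Step 4: wait(T2) -> count=0 queue=[T3,T5,T2] holders={T1}
Step 5: wait(T4) -> count=0 queue=[T3,T5,T2,T4] holders={T1}
Step 6: signal(T1) -> count=0 queue=[T5,T2,T4] holders={T3}
Step 7: signal(T3) -> count=0 queue=[T2,T4] holders={T5}
Step 8: wait(T3) -> count=0 queue=[T2,T4,T3] holders={T5}
Step 9: wait(T1) -> count=0 queue=[T2,T4,T3,T1] holders={T5}
Step 10: signal(T5) -> count=0 queue=[T4,T3,T1] holders={T2}
Step 11: wait(T5) -> count=0 queue=[T4,T3,T1,T5] holders={T2}
Step 12: signal(T2) -> count=0 queue=[T3,T1,T5] holders={T4}
Final holders: T4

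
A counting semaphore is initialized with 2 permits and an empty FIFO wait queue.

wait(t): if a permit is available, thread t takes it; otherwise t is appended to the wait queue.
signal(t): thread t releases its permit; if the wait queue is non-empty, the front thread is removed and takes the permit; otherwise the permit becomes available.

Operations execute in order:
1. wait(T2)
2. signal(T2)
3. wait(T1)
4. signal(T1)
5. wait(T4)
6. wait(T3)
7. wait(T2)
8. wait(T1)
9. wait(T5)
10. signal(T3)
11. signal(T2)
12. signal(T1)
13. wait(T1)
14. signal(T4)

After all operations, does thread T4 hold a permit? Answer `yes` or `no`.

Answer: no

Derivation:
Step 1: wait(T2) -> count=1 queue=[] holders={T2}
Step 2: signal(T2) -> count=2 queue=[] holders={none}
Step 3: wait(T1) -> count=1 queue=[] holders={T1}
Step 4: signal(T1) -> count=2 queue=[] holders={none}
Step 5: wait(T4) -> count=1 queue=[] holders={T4}
Step 6: wait(T3) -> count=0 queue=[] holders={T3,T4}
Step 7: wait(T2) -> count=0 queue=[T2] holders={T3,T4}
Step 8: wait(T1) -> count=0 queue=[T2,T1] holders={T3,T4}
Step 9: wait(T5) -> count=0 queue=[T2,T1,T5] holders={T3,T4}
Step 10: signal(T3) -> count=0 queue=[T1,T5] holders={T2,T4}
Step 11: signal(T2) -> count=0 queue=[T5] holders={T1,T4}
Step 12: signal(T1) -> count=0 queue=[] holders={T4,T5}
Step 13: wait(T1) -> count=0 queue=[T1] holders={T4,T5}
Step 14: signal(T4) -> count=0 queue=[] holders={T1,T5}
Final holders: {T1,T5} -> T4 not in holders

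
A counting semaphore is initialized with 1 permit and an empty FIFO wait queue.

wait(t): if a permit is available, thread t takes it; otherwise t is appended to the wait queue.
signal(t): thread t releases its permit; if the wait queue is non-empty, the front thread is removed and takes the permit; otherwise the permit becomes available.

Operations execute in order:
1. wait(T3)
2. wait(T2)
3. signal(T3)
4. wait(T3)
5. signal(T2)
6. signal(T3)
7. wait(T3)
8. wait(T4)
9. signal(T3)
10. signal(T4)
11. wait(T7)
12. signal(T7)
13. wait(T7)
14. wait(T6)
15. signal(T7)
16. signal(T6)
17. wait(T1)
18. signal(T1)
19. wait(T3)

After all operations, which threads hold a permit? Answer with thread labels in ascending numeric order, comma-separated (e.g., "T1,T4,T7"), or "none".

Step 1: wait(T3) -> count=0 queue=[] holders={T3}
Step 2: wait(T2) -> count=0 queue=[T2] holders={T3}
Step 3: signal(T3) -> count=0 queue=[] holders={T2}
Step 4: wait(T3) -> count=0 queue=[T3] holders={T2}
Step 5: signal(T2) -> count=0 queue=[] holders={T3}
Step 6: signal(T3) -> count=1 queue=[] holders={none}
Step 7: wait(T3) -> count=0 queue=[] holders={T3}
Step 8: wait(T4) -> count=0 queue=[T4] holders={T3}
Step 9: signal(T3) -> count=0 queue=[] holders={T4}
Step 10: signal(T4) -> count=1 queue=[] holders={none}
Step 11: wait(T7) -> count=0 queue=[] holders={T7}
Step 12: signal(T7) -> count=1 queue=[] holders={none}
Step 13: wait(T7) -> count=0 queue=[] holders={T7}
Step 14: wait(T6) -> count=0 queue=[T6] holders={T7}
Step 15: signal(T7) -> count=0 queue=[] holders={T6}
Step 16: signal(T6) -> count=1 queue=[] holders={none}
Step 17: wait(T1) -> count=0 queue=[] holders={T1}
Step 18: signal(T1) -> count=1 queue=[] holders={none}
Step 19: wait(T3) -> count=0 queue=[] holders={T3}
Final holders: T3

Answer: T3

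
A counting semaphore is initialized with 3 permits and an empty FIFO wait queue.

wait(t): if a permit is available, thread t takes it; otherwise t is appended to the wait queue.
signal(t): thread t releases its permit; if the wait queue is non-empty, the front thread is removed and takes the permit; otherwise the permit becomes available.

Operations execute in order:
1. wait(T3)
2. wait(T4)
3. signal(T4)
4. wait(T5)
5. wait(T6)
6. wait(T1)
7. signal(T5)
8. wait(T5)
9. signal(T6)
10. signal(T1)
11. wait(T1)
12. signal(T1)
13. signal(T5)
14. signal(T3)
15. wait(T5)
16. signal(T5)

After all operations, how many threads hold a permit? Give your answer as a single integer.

Step 1: wait(T3) -> count=2 queue=[] holders={T3}
Step 2: wait(T4) -> count=1 queue=[] holders={T3,T4}
Step 3: signal(T4) -> count=2 queue=[] holders={T3}
Step 4: wait(T5) -> count=1 queue=[] holders={T3,T5}
Step 5: wait(T6) -> count=0 queue=[] holders={T3,T5,T6}
Step 6: wait(T1) -> count=0 queue=[T1] holders={T3,T5,T6}
Step 7: signal(T5) -> count=0 queue=[] holders={T1,T3,T6}
Step 8: wait(T5) -> count=0 queue=[T5] holders={T1,T3,T6}
Step 9: signal(T6) -> count=0 queue=[] holders={T1,T3,T5}
Step 10: signal(T1) -> count=1 queue=[] holders={T3,T5}
Step 11: wait(T1) -> count=0 queue=[] holders={T1,T3,T5}
Step 12: signal(T1) -> count=1 queue=[] holders={T3,T5}
Step 13: signal(T5) -> count=2 queue=[] holders={T3}
Step 14: signal(T3) -> count=3 queue=[] holders={none}
Step 15: wait(T5) -> count=2 queue=[] holders={T5}
Step 16: signal(T5) -> count=3 queue=[] holders={none}
Final holders: {none} -> 0 thread(s)

Answer: 0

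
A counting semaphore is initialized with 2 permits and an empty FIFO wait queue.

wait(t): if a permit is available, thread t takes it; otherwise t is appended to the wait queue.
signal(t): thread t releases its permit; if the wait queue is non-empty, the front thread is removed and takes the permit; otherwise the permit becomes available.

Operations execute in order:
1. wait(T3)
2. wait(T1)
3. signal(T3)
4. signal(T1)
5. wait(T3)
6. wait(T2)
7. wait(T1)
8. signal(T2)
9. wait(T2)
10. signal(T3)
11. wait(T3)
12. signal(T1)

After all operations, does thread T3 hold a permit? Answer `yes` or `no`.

Answer: yes

Derivation:
Step 1: wait(T3) -> count=1 queue=[] holders={T3}
Step 2: wait(T1) -> count=0 queue=[] holders={T1,T3}
Step 3: signal(T3) -> count=1 queue=[] holders={T1}
Step 4: signal(T1) -> count=2 queue=[] holders={none}
Step 5: wait(T3) -> count=1 queue=[] holders={T3}
Step 6: wait(T2) -> count=0 queue=[] holders={T2,T3}
Step 7: wait(T1) -> count=0 queue=[T1] holders={T2,T3}
Step 8: signal(T2) -> count=0 queue=[] holders={T1,T3}
Step 9: wait(T2) -> count=0 queue=[T2] holders={T1,T3}
Step 10: signal(T3) -> count=0 queue=[] holders={T1,T2}
Step 11: wait(T3) -> count=0 queue=[T3] holders={T1,T2}
Step 12: signal(T1) -> count=0 queue=[] holders={T2,T3}
Final holders: {T2,T3} -> T3 in holders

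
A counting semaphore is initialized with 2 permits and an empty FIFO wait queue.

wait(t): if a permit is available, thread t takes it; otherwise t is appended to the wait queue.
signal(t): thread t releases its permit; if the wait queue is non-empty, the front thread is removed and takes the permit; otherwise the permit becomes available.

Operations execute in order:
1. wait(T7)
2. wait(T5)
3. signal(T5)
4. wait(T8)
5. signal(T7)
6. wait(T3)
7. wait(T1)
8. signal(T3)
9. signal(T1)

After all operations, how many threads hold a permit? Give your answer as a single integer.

Step 1: wait(T7) -> count=1 queue=[] holders={T7}
Step 2: wait(T5) -> count=0 queue=[] holders={T5,T7}
Step 3: signal(T5) -> count=1 queue=[] holders={T7}
Step 4: wait(T8) -> count=0 queue=[] holders={T7,T8}
Step 5: signal(T7) -> count=1 queue=[] holders={T8}
Step 6: wait(T3) -> count=0 queue=[] holders={T3,T8}
Step 7: wait(T1) -> count=0 queue=[T1] holders={T3,T8}
Step 8: signal(T3) -> count=0 queue=[] holders={T1,T8}
Step 9: signal(T1) -> count=1 queue=[] holders={T8}
Final holders: {T8} -> 1 thread(s)

Answer: 1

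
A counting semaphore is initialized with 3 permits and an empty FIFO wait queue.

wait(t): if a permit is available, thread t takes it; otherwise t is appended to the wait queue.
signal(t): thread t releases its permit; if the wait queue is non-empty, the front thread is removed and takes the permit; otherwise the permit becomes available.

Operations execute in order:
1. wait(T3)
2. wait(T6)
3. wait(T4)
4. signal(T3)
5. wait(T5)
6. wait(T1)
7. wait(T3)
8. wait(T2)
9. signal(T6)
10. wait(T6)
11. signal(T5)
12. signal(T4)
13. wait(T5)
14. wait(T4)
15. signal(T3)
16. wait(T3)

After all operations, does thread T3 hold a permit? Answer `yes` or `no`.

Step 1: wait(T3) -> count=2 queue=[] holders={T3}
Step 2: wait(T6) -> count=1 queue=[] holders={T3,T6}
Step 3: wait(T4) -> count=0 queue=[] holders={T3,T4,T6}
Step 4: signal(T3) -> count=1 queue=[] holders={T4,T6}
Step 5: wait(T5) -> count=0 queue=[] holders={T4,T5,T6}
Step 6: wait(T1) -> count=0 queue=[T1] holders={T4,T5,T6}
Step 7: wait(T3) -> count=0 queue=[T1,T3] holders={T4,T5,T6}
Step 8: wait(T2) -> count=0 queue=[T1,T3,T2] holders={T4,T5,T6}
Step 9: signal(T6) -> count=0 queue=[T3,T2] holders={T1,T4,T5}
Step 10: wait(T6) -> count=0 queue=[T3,T2,T6] holders={T1,T4,T5}
Step 11: signal(T5) -> count=0 queue=[T2,T6] holders={T1,T3,T4}
Step 12: signal(T4) -> count=0 queue=[T6] holders={T1,T2,T3}
Step 13: wait(T5) -> count=0 queue=[T6,T5] holders={T1,T2,T3}
Step 14: wait(T4) -> count=0 queue=[T6,T5,T4] holders={T1,T2,T3}
Step 15: signal(T3) -> count=0 queue=[T5,T4] holders={T1,T2,T6}
Step 16: wait(T3) -> count=0 queue=[T5,T4,T3] holders={T1,T2,T6}
Final holders: {T1,T2,T6} -> T3 not in holders

Answer: no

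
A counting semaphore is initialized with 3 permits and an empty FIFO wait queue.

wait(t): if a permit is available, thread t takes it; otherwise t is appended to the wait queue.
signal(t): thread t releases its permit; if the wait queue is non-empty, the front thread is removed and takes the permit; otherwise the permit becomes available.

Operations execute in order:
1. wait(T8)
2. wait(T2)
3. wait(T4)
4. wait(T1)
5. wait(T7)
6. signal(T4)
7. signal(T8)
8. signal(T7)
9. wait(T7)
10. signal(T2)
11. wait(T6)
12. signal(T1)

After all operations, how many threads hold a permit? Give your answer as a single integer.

Step 1: wait(T8) -> count=2 queue=[] holders={T8}
Step 2: wait(T2) -> count=1 queue=[] holders={T2,T8}
Step 3: wait(T4) -> count=0 queue=[] holders={T2,T4,T8}
Step 4: wait(T1) -> count=0 queue=[T1] holders={T2,T4,T8}
Step 5: wait(T7) -> count=0 queue=[T1,T7] holders={T2,T4,T8}
Step 6: signal(T4) -> count=0 queue=[T7] holders={T1,T2,T8}
Step 7: signal(T8) -> count=0 queue=[] holders={T1,T2,T7}
Step 8: signal(T7) -> count=1 queue=[] holders={T1,T2}
Step 9: wait(T7) -> count=0 queue=[] holders={T1,T2,T7}
Step 10: signal(T2) -> count=1 queue=[] holders={T1,T7}
Step 11: wait(T6) -> count=0 queue=[] holders={T1,T6,T7}
Step 12: signal(T1) -> count=1 queue=[] holders={T6,T7}
Final holders: {T6,T7} -> 2 thread(s)

Answer: 2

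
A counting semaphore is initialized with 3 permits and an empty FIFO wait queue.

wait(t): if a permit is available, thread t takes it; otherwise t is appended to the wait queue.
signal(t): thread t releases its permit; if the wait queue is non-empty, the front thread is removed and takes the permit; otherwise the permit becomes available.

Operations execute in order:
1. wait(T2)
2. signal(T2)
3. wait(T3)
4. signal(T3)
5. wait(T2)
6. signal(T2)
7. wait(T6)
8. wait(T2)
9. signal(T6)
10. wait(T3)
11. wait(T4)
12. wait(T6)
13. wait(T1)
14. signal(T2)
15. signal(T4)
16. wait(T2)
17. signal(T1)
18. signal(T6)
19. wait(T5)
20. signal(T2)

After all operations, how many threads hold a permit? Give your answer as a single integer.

Answer: 2

Derivation:
Step 1: wait(T2) -> count=2 queue=[] holders={T2}
Step 2: signal(T2) -> count=3 queue=[] holders={none}
Step 3: wait(T3) -> count=2 queue=[] holders={T3}
Step 4: signal(T3) -> count=3 queue=[] holders={none}
Step 5: wait(T2) -> count=2 queue=[] holders={T2}
Step 6: signal(T2) -> count=3 queue=[] holders={none}
Step 7: wait(T6) -> count=2 queue=[] holders={T6}
Step 8: wait(T2) -> count=1 queue=[] holders={T2,T6}
Step 9: signal(T6) -> count=2 queue=[] holders={T2}
Step 10: wait(T3) -> count=1 queue=[] holders={T2,T3}
Step 11: wait(T4) -> count=0 queue=[] holders={T2,T3,T4}
Step 12: wait(T6) -> count=0 queue=[T6] holders={T2,T3,T4}
Step 13: wait(T1) -> count=0 queue=[T6,T1] holders={T2,T3,T4}
Step 14: signal(T2) -> count=0 queue=[T1] holders={T3,T4,T6}
Step 15: signal(T4) -> count=0 queue=[] holders={T1,T3,T6}
Step 16: wait(T2) -> count=0 queue=[T2] holders={T1,T3,T6}
Step 17: signal(T1) -> count=0 queue=[] holders={T2,T3,T6}
Step 18: signal(T6) -> count=1 queue=[] holders={T2,T3}
Step 19: wait(T5) -> count=0 queue=[] holders={T2,T3,T5}
Step 20: signal(T2) -> count=1 queue=[] holders={T3,T5}
Final holders: {T3,T5} -> 2 thread(s)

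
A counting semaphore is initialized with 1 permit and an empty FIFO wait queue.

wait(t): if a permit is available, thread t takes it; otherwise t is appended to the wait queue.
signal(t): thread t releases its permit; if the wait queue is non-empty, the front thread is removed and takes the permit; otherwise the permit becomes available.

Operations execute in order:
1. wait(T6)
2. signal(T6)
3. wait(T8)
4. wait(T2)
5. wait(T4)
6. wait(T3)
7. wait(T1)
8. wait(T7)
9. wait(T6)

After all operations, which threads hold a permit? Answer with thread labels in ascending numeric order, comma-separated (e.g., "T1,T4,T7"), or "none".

Step 1: wait(T6) -> count=0 queue=[] holders={T6}
Step 2: signal(T6) -> count=1 queue=[] holders={none}
Step 3: wait(T8) -> count=0 queue=[] holders={T8}
Step 4: wait(T2) -> count=0 queue=[T2] holders={T8}
Step 5: wait(T4) -> count=0 queue=[T2,T4] holders={T8}
Step 6: wait(T3) -> count=0 queue=[T2,T4,T3] holders={T8}
Step 7: wait(T1) -> count=0 queue=[T2,T4,T3,T1] holders={T8}
Step 8: wait(T7) -> count=0 queue=[T2,T4,T3,T1,T7] holders={T8}
Step 9: wait(T6) -> count=0 queue=[T2,T4,T3,T1,T7,T6] holders={T8}
Final holders: T8

Answer: T8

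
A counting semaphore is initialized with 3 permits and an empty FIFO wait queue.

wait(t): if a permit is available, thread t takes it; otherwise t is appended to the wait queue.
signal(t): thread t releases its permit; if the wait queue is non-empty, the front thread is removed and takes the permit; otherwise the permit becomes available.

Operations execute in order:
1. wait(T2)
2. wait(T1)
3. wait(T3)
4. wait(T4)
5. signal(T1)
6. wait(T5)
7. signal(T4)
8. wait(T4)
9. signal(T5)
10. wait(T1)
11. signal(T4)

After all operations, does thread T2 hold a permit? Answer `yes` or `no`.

Step 1: wait(T2) -> count=2 queue=[] holders={T2}
Step 2: wait(T1) -> count=1 queue=[] holders={T1,T2}
Step 3: wait(T3) -> count=0 queue=[] holders={T1,T2,T3}
Step 4: wait(T4) -> count=0 queue=[T4] holders={T1,T2,T3}
Step 5: signal(T1) -> count=0 queue=[] holders={T2,T3,T4}
Step 6: wait(T5) -> count=0 queue=[T5] holders={T2,T3,T4}
Step 7: signal(T4) -> count=0 queue=[] holders={T2,T3,T5}
Step 8: wait(T4) -> count=0 queue=[T4] holders={T2,T3,T5}
Step 9: signal(T5) -> count=0 queue=[] holders={T2,T3,T4}
Step 10: wait(T1) -> count=0 queue=[T1] holders={T2,T3,T4}
Step 11: signal(T4) -> count=0 queue=[] holders={T1,T2,T3}
Final holders: {T1,T2,T3} -> T2 in holders

Answer: yes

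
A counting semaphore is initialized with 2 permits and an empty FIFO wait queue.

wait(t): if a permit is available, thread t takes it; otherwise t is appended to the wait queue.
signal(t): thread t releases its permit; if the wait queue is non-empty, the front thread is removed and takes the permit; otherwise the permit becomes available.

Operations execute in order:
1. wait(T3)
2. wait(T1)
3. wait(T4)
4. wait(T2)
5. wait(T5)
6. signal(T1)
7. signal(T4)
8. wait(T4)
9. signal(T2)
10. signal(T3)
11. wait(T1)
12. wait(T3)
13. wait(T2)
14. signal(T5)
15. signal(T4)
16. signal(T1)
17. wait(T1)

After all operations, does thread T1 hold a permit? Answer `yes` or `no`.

Step 1: wait(T3) -> count=1 queue=[] holders={T3}
Step 2: wait(T1) -> count=0 queue=[] holders={T1,T3}
Step 3: wait(T4) -> count=0 queue=[T4] holders={T1,T3}
Step 4: wait(T2) -> count=0 queue=[T4,T2] holders={T1,T3}
Step 5: wait(T5) -> count=0 queue=[T4,T2,T5] holders={T1,T3}
Step 6: signal(T1) -> count=0 queue=[T2,T5] holders={T3,T4}
Step 7: signal(T4) -> count=0 queue=[T5] holders={T2,T3}
Step 8: wait(T4) -> count=0 queue=[T5,T4] holders={T2,T3}
Step 9: signal(T2) -> count=0 queue=[T4] holders={T3,T5}
Step 10: signal(T3) -> count=0 queue=[] holders={T4,T5}
Step 11: wait(T1) -> count=0 queue=[T1] holders={T4,T5}
Step 12: wait(T3) -> count=0 queue=[T1,T3] holders={T4,T5}
Step 13: wait(T2) -> count=0 queue=[T1,T3,T2] holders={T4,T5}
Step 14: signal(T5) -> count=0 queue=[T3,T2] holders={T1,T4}
Step 15: signal(T4) -> count=0 queue=[T2] holders={T1,T3}
Step 16: signal(T1) -> count=0 queue=[] holders={T2,T3}
Step 17: wait(T1) -> count=0 queue=[T1] holders={T2,T3}
Final holders: {T2,T3} -> T1 not in holders

Answer: no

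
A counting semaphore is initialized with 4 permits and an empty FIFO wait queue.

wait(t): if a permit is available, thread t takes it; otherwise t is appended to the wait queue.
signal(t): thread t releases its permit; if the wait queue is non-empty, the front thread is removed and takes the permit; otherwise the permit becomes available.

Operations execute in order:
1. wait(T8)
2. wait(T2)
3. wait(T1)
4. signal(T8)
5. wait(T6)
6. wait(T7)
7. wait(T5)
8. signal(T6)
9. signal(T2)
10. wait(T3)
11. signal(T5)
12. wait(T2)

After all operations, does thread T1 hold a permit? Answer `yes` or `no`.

Step 1: wait(T8) -> count=3 queue=[] holders={T8}
Step 2: wait(T2) -> count=2 queue=[] holders={T2,T8}
Step 3: wait(T1) -> count=1 queue=[] holders={T1,T2,T8}
Step 4: signal(T8) -> count=2 queue=[] holders={T1,T2}
Step 5: wait(T6) -> count=1 queue=[] holders={T1,T2,T6}
Step 6: wait(T7) -> count=0 queue=[] holders={T1,T2,T6,T7}
Step 7: wait(T5) -> count=0 queue=[T5] holders={T1,T2,T6,T7}
Step 8: signal(T6) -> count=0 queue=[] holders={T1,T2,T5,T7}
Step 9: signal(T2) -> count=1 queue=[] holders={T1,T5,T7}
Step 10: wait(T3) -> count=0 queue=[] holders={T1,T3,T5,T7}
Step 11: signal(T5) -> count=1 queue=[] holders={T1,T3,T7}
Step 12: wait(T2) -> count=0 queue=[] holders={T1,T2,T3,T7}
Final holders: {T1,T2,T3,T7} -> T1 in holders

Answer: yes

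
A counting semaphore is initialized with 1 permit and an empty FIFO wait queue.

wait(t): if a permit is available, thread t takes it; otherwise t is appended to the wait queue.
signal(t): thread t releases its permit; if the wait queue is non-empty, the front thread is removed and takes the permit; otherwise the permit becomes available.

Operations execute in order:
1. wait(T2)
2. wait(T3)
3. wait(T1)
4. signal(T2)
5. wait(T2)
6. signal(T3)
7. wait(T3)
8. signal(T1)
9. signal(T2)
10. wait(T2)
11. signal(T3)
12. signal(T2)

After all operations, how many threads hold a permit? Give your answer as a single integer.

Answer: 0

Derivation:
Step 1: wait(T2) -> count=0 queue=[] holders={T2}
Step 2: wait(T3) -> count=0 queue=[T3] holders={T2}
Step 3: wait(T1) -> count=0 queue=[T3,T1] holders={T2}
Step 4: signal(T2) -> count=0 queue=[T1] holders={T3}
Step 5: wait(T2) -> count=0 queue=[T1,T2] holders={T3}
Step 6: signal(T3) -> count=0 queue=[T2] holders={T1}
Step 7: wait(T3) -> count=0 queue=[T2,T3] holders={T1}
Step 8: signal(T1) -> count=0 queue=[T3] holders={T2}
Step 9: signal(T2) -> count=0 queue=[] holders={T3}
Step 10: wait(T2) -> count=0 queue=[T2] holders={T3}
Step 11: signal(T3) -> count=0 queue=[] holders={T2}
Step 12: signal(T2) -> count=1 queue=[] holders={none}
Final holders: {none} -> 0 thread(s)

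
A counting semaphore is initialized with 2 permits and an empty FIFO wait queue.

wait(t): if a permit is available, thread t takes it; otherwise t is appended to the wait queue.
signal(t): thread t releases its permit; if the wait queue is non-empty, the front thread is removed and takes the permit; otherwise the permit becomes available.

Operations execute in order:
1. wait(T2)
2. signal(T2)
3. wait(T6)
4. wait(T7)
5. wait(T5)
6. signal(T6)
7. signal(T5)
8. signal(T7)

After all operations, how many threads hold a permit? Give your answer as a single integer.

Answer: 0

Derivation:
Step 1: wait(T2) -> count=1 queue=[] holders={T2}
Step 2: signal(T2) -> count=2 queue=[] holders={none}
Step 3: wait(T6) -> count=1 queue=[] holders={T6}
Step 4: wait(T7) -> count=0 queue=[] holders={T6,T7}
Step 5: wait(T5) -> count=0 queue=[T5] holders={T6,T7}
Step 6: signal(T6) -> count=0 queue=[] holders={T5,T7}
Step 7: signal(T5) -> count=1 queue=[] holders={T7}
Step 8: signal(T7) -> count=2 queue=[] holders={none}
Final holders: {none} -> 0 thread(s)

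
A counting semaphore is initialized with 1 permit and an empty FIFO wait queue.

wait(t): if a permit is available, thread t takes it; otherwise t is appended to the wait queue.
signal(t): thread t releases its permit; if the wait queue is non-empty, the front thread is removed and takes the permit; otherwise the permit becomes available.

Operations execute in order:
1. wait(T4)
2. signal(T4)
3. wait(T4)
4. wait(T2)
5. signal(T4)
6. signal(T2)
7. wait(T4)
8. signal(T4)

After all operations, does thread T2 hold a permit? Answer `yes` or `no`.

Step 1: wait(T4) -> count=0 queue=[] holders={T4}
Step 2: signal(T4) -> count=1 queue=[] holders={none}
Step 3: wait(T4) -> count=0 queue=[] holders={T4}
Step 4: wait(T2) -> count=0 queue=[T2] holders={T4}
Step 5: signal(T4) -> count=0 queue=[] holders={T2}
Step 6: signal(T2) -> count=1 queue=[] holders={none}
Step 7: wait(T4) -> count=0 queue=[] holders={T4}
Step 8: signal(T4) -> count=1 queue=[] holders={none}
Final holders: {none} -> T2 not in holders

Answer: no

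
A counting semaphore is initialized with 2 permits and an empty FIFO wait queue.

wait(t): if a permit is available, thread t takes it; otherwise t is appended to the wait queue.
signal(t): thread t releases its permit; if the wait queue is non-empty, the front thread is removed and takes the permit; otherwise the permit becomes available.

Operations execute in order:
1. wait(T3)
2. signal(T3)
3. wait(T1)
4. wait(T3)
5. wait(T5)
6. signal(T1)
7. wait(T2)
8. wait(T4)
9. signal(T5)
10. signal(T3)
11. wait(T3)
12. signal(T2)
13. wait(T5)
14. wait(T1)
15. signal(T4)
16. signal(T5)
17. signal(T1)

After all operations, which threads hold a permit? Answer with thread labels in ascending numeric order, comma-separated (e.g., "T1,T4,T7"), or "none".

Step 1: wait(T3) -> count=1 queue=[] holders={T3}
Step 2: signal(T3) -> count=2 queue=[] holders={none}
Step 3: wait(T1) -> count=1 queue=[] holders={T1}
Step 4: wait(T3) -> count=0 queue=[] holders={T1,T3}
Step 5: wait(T5) -> count=0 queue=[T5] holders={T1,T3}
Step 6: signal(T1) -> count=0 queue=[] holders={T3,T5}
Step 7: wait(T2) -> count=0 queue=[T2] holders={T3,T5}
Step 8: wait(T4) -> count=0 queue=[T2,T4] holders={T3,T5}
Step 9: signal(T5) -> count=0 queue=[T4] holders={T2,T3}
Step 10: signal(T3) -> count=0 queue=[] holders={T2,T4}
Step 11: wait(T3) -> count=0 queue=[T3] holders={T2,T4}
Step 12: signal(T2) -> count=0 queue=[] holders={T3,T4}
Step 13: wait(T5) -> count=0 queue=[T5] holders={T3,T4}
Step 14: wait(T1) -> count=0 queue=[T5,T1] holders={T3,T4}
Step 15: signal(T4) -> count=0 queue=[T1] holders={T3,T5}
Step 16: signal(T5) -> count=0 queue=[] holders={T1,T3}
Step 17: signal(T1) -> count=1 queue=[] holders={T3}
Final holders: T3

Answer: T3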